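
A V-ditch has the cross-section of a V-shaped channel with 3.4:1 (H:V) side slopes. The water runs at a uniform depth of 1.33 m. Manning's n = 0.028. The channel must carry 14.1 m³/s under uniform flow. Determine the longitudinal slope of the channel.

S = 0.00785

For a triangular section with side slope z = 3.4: A = zy² = 3.4×1.33² = 6.014 m²; P = 2y√(1+z²) = 2×1.33×3.544 = 9.427 m.
Hydraulic radius R = A/P = 6.014/9.427 = 0.638 m.
From Manning's equation, S = [nQ / (1 A R^(2/3))]² = [0.028 × 14.1 / (1 × 6.014 × 0.638^(2/3))]² = 0.00785.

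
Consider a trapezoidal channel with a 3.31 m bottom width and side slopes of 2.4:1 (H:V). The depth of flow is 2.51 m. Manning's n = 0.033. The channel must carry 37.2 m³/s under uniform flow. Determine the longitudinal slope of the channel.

With bottom width b = 3.31 m and side slope z = 2.4: A = (b + zy)y = (3.31 + 2.4×2.51)×2.51 = 23.43 m²; P = b + 2y√(1+z²) = 3.31 + 2×2.51×2.6 = 16.36 m.
Hydraulic radius R = A/P = 23.43/16.36 = 1.432 m.
From Manning's equation, S = [nQ / (1 A R^(2/3))]² = [0.033 × 37.2 / (1 × 23.43 × 1.432^(2/3))]² = 0.0017.

S = 0.0017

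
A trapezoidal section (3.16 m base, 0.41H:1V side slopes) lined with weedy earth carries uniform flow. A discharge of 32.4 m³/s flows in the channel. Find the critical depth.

At critical depth, Q² T / (g A³) = 1, i.e. A³/T = Q²/g = 32.4²/9.81 = 107.
Try y = 2.42 m: A³/T = 197.2 — high.
Try y = 1.44 m: A³/T = 36.29 — low.
Try y = 2.01 m: A³/T = 106.8 — matches.

y_c = 2.01 m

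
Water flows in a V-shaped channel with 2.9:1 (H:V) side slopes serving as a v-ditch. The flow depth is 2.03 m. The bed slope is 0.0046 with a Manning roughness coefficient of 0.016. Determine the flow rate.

Q = 49.3 m³/s

For a triangular section with side slope z = 2.9: A = zy² = 2.9×2.03² = 11.95 m²; P = 2y√(1+z²) = 2×2.03×3.068 = 12.45 m.
Hydraulic radius R = A/P = 11.95/12.45 = 0.9596 m.
Manning's equation: Q = (1/n) A R^(2/3) S^(1/2) = (1/0.016) × 11.95 × 0.9596^(2/3) × 0.0046^(1/2) = 49.3 m³/s.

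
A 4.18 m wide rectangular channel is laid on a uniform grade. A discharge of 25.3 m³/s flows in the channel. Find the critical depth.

y_c = 1.55 m

For a rectangular channel, critical depth y_c = (q²/g)^(1/3) where q = Q/b = 25.3/4.18 = 6.053 m²/s.
So y_c = (6.053²/9.81)^(1/3) = 1.55 m.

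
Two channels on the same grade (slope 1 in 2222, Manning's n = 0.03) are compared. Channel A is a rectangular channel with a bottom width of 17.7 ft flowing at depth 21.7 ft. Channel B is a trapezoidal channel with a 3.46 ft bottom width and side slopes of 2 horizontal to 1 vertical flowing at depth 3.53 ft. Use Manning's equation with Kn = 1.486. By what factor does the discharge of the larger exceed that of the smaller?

Channel A: Flow area A = b·y = 17.7 × 21.7 = 384.1 ft². Wetted perimeter P = b + 2y = 17.7 + 2×21.7 = 61.1 ft. Hydraulic radius R = A/P = 384.1/61.1 = 6.286 ft. Q_A = (1.486/0.03)·384.1·6.286^(2/3)·√0.00045 = 1375 ft³/s.
Channel B: With bottom width b = 3.46 ft and side slope z = 2: A = (b + zy)y = (3.46 + 2×3.53)×3.53 = 37.14 ft²; P = b + 2y√(1+z²) = 3.46 + 2×3.53×2.236 = 19.25 ft. Hydraulic radius R = A/P = 37.14/19.25 = 1.929 ft. Q_B = (1.486/0.03)·37.14·1.929^(2/3)·√0.00045 = 60.48 ft³/s.
The larger discharge is 1375 ft³/s and the smaller is 60.48 ft³/s; the ratio is 22.7.

22.7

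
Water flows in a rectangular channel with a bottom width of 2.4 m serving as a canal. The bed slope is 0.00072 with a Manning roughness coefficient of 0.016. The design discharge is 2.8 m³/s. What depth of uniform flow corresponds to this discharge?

y_n = 1.03 m

Manning's equation rearranged: A R^(2/3) = nQ / (1·√S) = 0.016 × 2.8 / (√0.00072) = 1.67.
Trying y = 0.713 m: A R^(2/3) = 1.001 — short.
Trying y = 1.2 m: A R^(2/3) = 2.049 — over.
Trying y = 1.03 m: A R^(2/3) = 1.668 — matches.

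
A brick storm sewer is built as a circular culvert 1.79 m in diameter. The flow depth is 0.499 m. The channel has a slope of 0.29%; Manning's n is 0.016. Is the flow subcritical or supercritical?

For a circular section of diameter D = 1.79 m at depth y = 0.499 m, the central angle is θ = 2 arccos(1 − 2y/D) = 2.225 rad. Then A = (D²/8)(θ − sin θ) = 0.5733 m² and P = Dθ/2 = 1.991 m.
Hydraulic radius R = A/P = 0.5733/1.991 = 0.2879 m.
V = (1/n) R^(2/3) √S = (1/0.016) × 0.2879^(2/3) × √0.0029 = 1.467 m/s. Hydraulic depth D_h = A/T = 0.5733/1.605 = 0.3571 m.
Froude number Fr = V/√(g·D_h) = 1.467/√(9.81×0.3571) = 0.784, which is less than 1, so the flow is subcritical.

subcritical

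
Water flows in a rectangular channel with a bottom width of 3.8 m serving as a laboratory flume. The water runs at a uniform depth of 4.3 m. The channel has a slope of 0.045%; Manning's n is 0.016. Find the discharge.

Q = 26 m³/s

Flow area A = b·y = 3.8 × 4.3 = 16.34 m². Wetted perimeter P = b + 2y = 3.8 + 2×4.3 = 12.4 m.
Hydraulic radius R = A/P = 16.34/12.4 = 1.318 m.
Manning's equation: Q = (1/n) A R^(2/3) S^(1/2) = (1/0.016) × 16.34 × 1.318^(2/3) × 0.00045^(1/2) = 26 m³/s.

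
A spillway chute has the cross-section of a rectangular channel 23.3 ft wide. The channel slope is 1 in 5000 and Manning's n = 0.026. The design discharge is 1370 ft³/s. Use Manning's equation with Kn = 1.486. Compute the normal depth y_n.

Manning's equation rearranged: A R^(2/3) = nQ / (1.486·√S) = 0.026 × 1370 / (1.486 × √0.0002) = 1695.
Trying y = 16.4 ft: A R^(2/3) = 1373 — short.
Trying y = 19.4 ft: A R^(2/3) = 1698 — matches.

y_n = 19.4 ft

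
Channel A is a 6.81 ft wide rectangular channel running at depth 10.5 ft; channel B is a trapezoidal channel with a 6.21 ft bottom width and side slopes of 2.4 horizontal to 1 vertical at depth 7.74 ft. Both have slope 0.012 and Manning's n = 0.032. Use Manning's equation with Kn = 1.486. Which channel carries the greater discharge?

Channel A: Flow area A = b·y = 6.81 × 10.5 = 71.5 ft². Wetted perimeter P = b + 2y = 6.81 + 2×10.5 = 27.81 ft. Hydraulic radius R = A/P = 71.5/27.81 = 2.571 ft. Q_A = (1.486/0.032)·71.5·2.571^(2/3)·√0.012 = 682.7 ft³/s.
Channel B: With bottom width b = 6.21 ft and side slope z = 2.4: A = (b + zy)y = (6.21 + 2.4×7.74)×7.74 = 191.8 ft²; P = b + 2y√(1+z²) = 6.21 + 2×7.74×2.6 = 46.46 ft. Hydraulic radius R = A/P = 191.8/46.46 = 4.129 ft. Q_B = (1.486/0.032)·191.8·4.129^(2/3)·√0.012 = 2512 ft³/s.
Q_A = 682.7 ft³/s vs Q_B = 2512 ft³/s, so channel B carries more.

channel B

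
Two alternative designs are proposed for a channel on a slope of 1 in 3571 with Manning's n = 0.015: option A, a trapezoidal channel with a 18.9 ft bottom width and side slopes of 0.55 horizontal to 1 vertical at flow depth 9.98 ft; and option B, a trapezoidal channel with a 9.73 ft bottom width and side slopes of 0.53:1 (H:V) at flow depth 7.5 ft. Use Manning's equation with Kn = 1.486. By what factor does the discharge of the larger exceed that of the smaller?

3.13

Channel A: With bottom width b = 18.9 ft and side slope z = 0.55: A = (b + zy)y = (18.9 + 0.55×9.98)×9.98 = 243.4 ft²; P = b + 2y√(1+z²) = 18.9 + 2×9.98×1.141 = 41.68 ft. Hydraulic radius R = A/P = 243.4/41.68 = 5.84 ft. Q_A = (1.486/0.015)·243.4·5.84^(2/3)·√0.00028 = 1309 ft³/s.
Channel B: With bottom width b = 9.73 ft and side slope z = 0.53: A = (b + zy)y = (9.73 + 0.53×7.5)×7.5 = 102.8 ft²; P = b + 2y√(1+z²) = 9.73 + 2×7.5×1.132 = 26.71 ft. Hydraulic radius R = A/P = 102.8/26.71 = 3.849 ft. Q_B = (1.486/0.015)·102.8·3.849^(2/3)·√0.00028 = 418.5 ft³/s.
The larger discharge is 1309 ft³/s and the smaller is 418.5 ft³/s; the ratio is 3.13.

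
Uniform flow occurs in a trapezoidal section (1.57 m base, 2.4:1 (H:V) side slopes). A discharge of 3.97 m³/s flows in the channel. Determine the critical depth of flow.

At critical depth, Q² T / (g A³) = 1, i.e. A³/T = Q²/g = 3.97²/9.81 = 1.607.
Trying y = 0.803 m: A³/T = 4.083 — high.
Trying y = 0.483 m: A³/T = 0.5891 — low.
Trying y = 0.631 m: A³/T = 1.603 — close enough.

y_c = 0.631 m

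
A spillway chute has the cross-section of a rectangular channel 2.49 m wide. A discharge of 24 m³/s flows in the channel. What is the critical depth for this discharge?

For a rectangular channel, critical depth y_c = (q²/g)^(1/3) where q = Q/b = 24/2.49 = 9.639 m²/s.
So y_c = (9.639²/9.81)^(1/3) = 2.12 m.

y_c = 2.12 m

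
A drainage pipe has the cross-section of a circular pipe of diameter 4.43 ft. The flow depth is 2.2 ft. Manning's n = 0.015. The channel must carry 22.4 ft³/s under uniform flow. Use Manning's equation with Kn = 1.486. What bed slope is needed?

S = 0.000769

For a circular section of diameter D = 4.43 ft at depth y = 2.2 ft, the central angle is θ = 2 arccos(1 − 2y/D) = 3.128 rad. Then A = (D²/8)(θ − sin θ) = 7.64 ft² and P = Dθ/2 = 6.929 ft.
Hydraulic radius R = A/P = 7.64/6.929 = 1.103 ft.
From Manning's equation, S = [nQ / (1.486 A R^(2/3))]² = [0.015 × 22.4 / (1.486 × 7.64 × 1.103^(2/3))]² = 0.000769.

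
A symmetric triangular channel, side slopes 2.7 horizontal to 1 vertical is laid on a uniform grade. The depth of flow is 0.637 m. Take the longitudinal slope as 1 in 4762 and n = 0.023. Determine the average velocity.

V = 0.282 m/s

For a triangular section with side slope z = 2.7: A = zy² = 2.7×0.637² = 1.096 m²; P = 2y√(1+z²) = 2×0.637×2.879 = 3.668 m.
Hydraulic radius R = A/P = 1.096/3.668 = 0.2987 m.
From Manning's equation, V = (1/n) R^(2/3) S^(1/2) = (1/0.023) × 0.2987^(2/3) × 0.00021^(1/2) = 0.282 m/s.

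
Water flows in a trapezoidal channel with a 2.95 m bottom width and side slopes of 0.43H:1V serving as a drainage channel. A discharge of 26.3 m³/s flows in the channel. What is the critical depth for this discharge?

At critical depth, Q² T / (g A³) = 1, i.e. A³/T = Q²/g = 26.3²/9.81 = 70.51.
At y = 1.6 m: A³/T = 45.59 — low.
At y = 2.06 m: A³/T = 104.5 — high.
At y = 1.83 m: A³/T = 70.69 — close enough.

y_c = 1.83 m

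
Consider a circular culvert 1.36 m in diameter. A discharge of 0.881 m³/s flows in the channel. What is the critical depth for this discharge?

y_c = 0.488 m

At critical depth, Q² T / (g A³) = 1, i.e. A³/T = Q²/g = 0.881²/9.81 = 0.07912.
Trying y = 0.395 m: A³/T = 0.03484 — short.
Trying y = 0.605 m: A³/T = 0.1802 — over.
Trying y = 0.488 m: A³/T = 0.07893 — ≈ 0.07912.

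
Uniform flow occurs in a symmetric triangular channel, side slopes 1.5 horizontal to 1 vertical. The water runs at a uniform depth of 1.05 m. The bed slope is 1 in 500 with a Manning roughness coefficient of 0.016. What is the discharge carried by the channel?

For a triangular section with side slope z = 1.5: A = zy² = 1.5×1.05² = 1.654 m²; P = 2y√(1+z²) = 2×1.05×1.803 = 3.786 m.
Hydraulic radius R = A/P = 1.654/3.786 = 0.4368 m.
Manning's equation: Q = (1/n) A R^(2/3) S^(1/2) = (1/0.016) × 1.654 × 0.4368^(2/3) × 0.002^(1/2) = 2.66 m³/s.

Q = 2.66 m³/s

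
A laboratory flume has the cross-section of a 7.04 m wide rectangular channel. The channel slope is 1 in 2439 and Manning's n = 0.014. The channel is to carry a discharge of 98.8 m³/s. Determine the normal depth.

y_n = 5.76 m

Manning's equation rearranged: A R^(2/3) = nQ / (1·√S) = 0.014 × 98.8 / (√0.00041) = 68.31.
At y = 5.15 m: A R^(2/3) = 59.28 — short.
At y = 6.87 m: A R^(2/3) = 84.94 — over.
At y = 5.76 m: A R^(2/3) = 68.28 — matches.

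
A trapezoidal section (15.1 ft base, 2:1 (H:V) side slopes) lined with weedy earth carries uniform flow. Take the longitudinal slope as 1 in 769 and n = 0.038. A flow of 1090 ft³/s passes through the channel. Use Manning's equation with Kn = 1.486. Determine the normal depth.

Manning's equation rearranged: A R^(2/3) = nQ / (1.486·√S) = 0.038 × 1090 / (1.486 × √0.0013) = 773.
Try y = 9.59 ft: A R^(2/3) = 1045 — too large.
Try y = 6.67 ft: A R^(2/3) = 495.5 — too small.
Try y = 8.3 ft: A R^(2/3) = 773.3 — ≈ 773.

y_n = 8.3 ft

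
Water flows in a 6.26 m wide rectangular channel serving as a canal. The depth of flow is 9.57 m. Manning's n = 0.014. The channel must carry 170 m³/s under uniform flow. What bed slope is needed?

S = 0.000503

Flow area A = b·y = 6.26 × 9.57 = 59.91 m². Wetted perimeter P = b + 2y = 6.26 + 2×9.57 = 25.4 m.
Hydraulic radius R = A/P = 59.91/25.4 = 2.359 m.
From Manning's equation, S = [nQ / (1 A R^(2/3))]² = [0.014 × 170 / (1 × 59.91 × 2.359^(2/3))]² = 0.000503.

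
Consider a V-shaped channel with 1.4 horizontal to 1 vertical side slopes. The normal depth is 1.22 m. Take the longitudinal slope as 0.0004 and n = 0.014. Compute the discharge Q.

For a triangular section with side slope z = 1.4: A = zy² = 1.4×1.22² = 2.084 m²; P = 2y√(1+z²) = 2×1.22×1.72 = 4.198 m.
Hydraulic radius R = A/P = 2.084/4.198 = 0.4964 m.
Manning's equation: Q = (1/n) A R^(2/3) S^(1/2) = (1/0.014) × 2.084 × 0.4964^(2/3) × 0.0004^(1/2) = 1.87 m³/s.

Q = 1.87 m³/s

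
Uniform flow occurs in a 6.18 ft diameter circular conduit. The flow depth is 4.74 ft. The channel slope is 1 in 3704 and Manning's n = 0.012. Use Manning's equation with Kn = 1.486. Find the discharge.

Q = 76.3 ft³/s

For a circular section of diameter D = 6.18 ft at depth y = 4.74 ft, the central angle is θ = 2 arccos(1 − 2y/D) = 4.268 rad. Then A = (D²/8)(θ − sin θ) = 24.69 ft² and P = Dθ/2 = 13.19 ft.
Hydraulic radius R = A/P = 24.69/13.19 = 1.872 ft.
Manning's equation: Q = (1.486/n) A R^(2/3) S^(1/2) = (1.486/0.012) × 24.69 × 1.872^(2/3) × 0.00027^(1/2) = 76.3 ft³/s.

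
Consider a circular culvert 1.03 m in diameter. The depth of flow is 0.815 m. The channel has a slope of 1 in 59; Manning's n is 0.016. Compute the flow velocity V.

For a circular section of diameter D = 1.03 m at depth y = 0.815 m, the central angle is θ = 2 arccos(1 − 2y/D) = 4.385 rad. Then A = (D²/8)(θ − sin θ) = 0.7071 m² and P = Dθ/2 = 2.258 m.
Hydraulic radius R = A/P = 0.7071/2.258 = 0.3131 m.
From Manning's equation, V = (1/n) R^(2/3) S^(1/2) = (1/0.016) × 0.3131^(2/3) × 0.01695^(1/2) = 3.75 m/s.

V = 3.75 m/s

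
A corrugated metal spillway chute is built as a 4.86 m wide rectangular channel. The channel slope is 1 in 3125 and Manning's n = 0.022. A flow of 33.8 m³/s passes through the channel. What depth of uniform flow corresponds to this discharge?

Manning's equation rearranged: A R^(2/3) = nQ / (1·√S) = 0.022 × 33.8 / (√0.00032) = 41.57.
At y = 4.15 m: A R^(2/3) = 26.81 — too small.
At y = 7.01 m: A R^(2/3) = 50.5 — too large.
At y = 5.95 m: A R^(2/3) = 41.6 — close enough.

y_n = 5.95 m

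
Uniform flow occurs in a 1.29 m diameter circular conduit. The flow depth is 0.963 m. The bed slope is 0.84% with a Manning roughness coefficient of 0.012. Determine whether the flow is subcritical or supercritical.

supercritical

For a circular section of diameter D = 1.29 m at depth y = 0.963 m, the central angle is θ = 2 arccos(1 − 2y/D) = 4.173 rad. Then A = (D²/8)(θ − sin θ) = 1.046 m² and P = Dθ/2 = 2.691 m.
Hydraulic radius R = A/P = 1.046/2.691 = 0.3888 m.
V = (1/n) R^(2/3) √S = (1/0.012) × 0.3888^(2/3) × √0.0084 = 4.069 m/s. Hydraulic depth D_h = A/T = 1.046/1.122 = 0.9324 m.
Froude number Fr = V/√(g·D_h) = 4.069/√(9.81×0.9324) = 1.35, which is greater than 1, so the flow is supercritical.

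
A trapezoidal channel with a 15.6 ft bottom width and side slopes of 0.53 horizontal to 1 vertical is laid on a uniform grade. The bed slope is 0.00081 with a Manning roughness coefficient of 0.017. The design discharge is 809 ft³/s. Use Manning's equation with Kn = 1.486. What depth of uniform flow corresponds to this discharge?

y_n = 6.61 ft

Manning's equation rearranged: A R^(2/3) = nQ / (1.486·√S) = 0.017 × 809 / (1.486 × √0.00081) = 325.2.
Try y = 7.82 ft: A R^(2/3) = 429.3 — over.
Try y = 5.87 ft: A R^(2/3) = 267.6 — short.
Try y = 6.61 ft: A R^(2/3) = 325.1 — close enough.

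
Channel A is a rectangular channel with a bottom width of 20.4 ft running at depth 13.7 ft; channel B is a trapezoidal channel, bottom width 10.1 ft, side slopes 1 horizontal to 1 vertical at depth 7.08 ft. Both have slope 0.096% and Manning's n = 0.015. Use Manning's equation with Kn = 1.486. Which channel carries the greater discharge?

Channel A: Flow area A = b·y = 20.4 × 13.7 = 279.5 ft². Wetted perimeter P = b + 2y = 20.4 + 2×13.7 = 47.8 ft. Hydraulic radius R = A/P = 279.5/47.8 = 5.847 ft. Q_A = (1.486/0.015)·279.5·5.847^(2/3)·√0.00096 = 2784 ft³/s.
Channel B: With bottom width b = 10.1 ft and side slope z = 1: A = (b + zy)y = (10.1 + 1×7.08)×7.08 = 121.6 ft²; P = b + 2y√(1+z²) = 10.1 + 2×7.08×1.414 = 30.13 ft. Hydraulic radius R = A/P = 121.6/30.13 = 4.038 ft. Q_B = (1.486/0.015)·121.6·4.038^(2/3)·√0.00096 = 946.7 ft³/s.
Q_A = 2784 ft³/s vs Q_B = 946.7 ft³/s, so channel A carries more.

channel A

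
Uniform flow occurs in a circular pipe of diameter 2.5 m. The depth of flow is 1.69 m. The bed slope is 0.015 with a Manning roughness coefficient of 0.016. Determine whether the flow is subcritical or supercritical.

For a circular section of diameter D = 2.5 m at depth y = 1.69 m, the central angle is θ = 2 arccos(1 − 2y/D) = 3.861 rad. Then A = (D²/8)(θ − sin θ) = 3.531 m² and P = Dθ/2 = 4.826 m.
Hydraulic radius R = A/P = 3.531/4.826 = 0.7317 m.
V = (1/n) R^(2/3) √S = (1/0.016) × 0.7317^(2/3) × √0.015 = 6.215 m/s. Hydraulic depth D_h = A/T = 3.531/2.34 = 1.509 m.
Froude number Fr = V/√(g·D_h) = 6.215/√(9.81×1.509) = 1.62, which is greater than 1, so the flow is supercritical.

supercritical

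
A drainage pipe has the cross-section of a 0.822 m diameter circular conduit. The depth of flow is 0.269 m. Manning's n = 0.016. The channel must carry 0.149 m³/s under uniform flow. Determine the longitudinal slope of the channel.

S = 0.00311

For a circular section of diameter D = 0.822 m at depth y = 0.269 m, the central angle is θ = 2 arccos(1 − 2y/D) = 2.436 rad. Then A = (D²/8)(θ − sin θ) = 0.151 m² and P = Dθ/2 = 1.001 m.
Hydraulic radius R = A/P = 0.151/1.001 = 0.1508 m.
From Manning's equation, S = [nQ / (1 A R^(2/3))]² = [0.016 × 0.149 / (1 × 0.151 × 0.1508^(2/3))]² = 0.00311.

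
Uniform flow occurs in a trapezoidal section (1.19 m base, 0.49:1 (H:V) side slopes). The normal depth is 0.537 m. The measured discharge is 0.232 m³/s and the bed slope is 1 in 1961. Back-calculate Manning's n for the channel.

With bottom width b = 1.19 m and side slope z = 0.49: A = (b + zy)y = (1.19 + 0.49×0.537)×0.537 = 0.7803 m²; P = b + 2y√(1+z²) = 1.19 + 2×0.537×1.114 = 2.386 m.
Hydraulic radius R = A/P = 0.7803/2.386 = 0.327 m.
Rearranging Manning's equation: n = (1/Q) A R^(2/3) S^(1/2) = (1/0.232) × 0.7803 × 0.327^(2/3) × √0.0005099 = 0.0361.

n = 0.0361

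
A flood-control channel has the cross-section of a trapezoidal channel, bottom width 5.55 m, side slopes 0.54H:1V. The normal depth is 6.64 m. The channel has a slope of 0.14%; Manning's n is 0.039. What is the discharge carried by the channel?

With bottom width b = 5.55 m and side slope z = 0.54: A = (b + zy)y = (5.55 + 0.54×6.64)×6.64 = 60.66 m²; P = b + 2y√(1+z²) = 5.55 + 2×6.64×1.136 = 20.64 m.
Hydraulic radius R = A/P = 60.66/20.64 = 2.939 m.
Manning's equation: Q = (1/n) A R^(2/3) S^(1/2) = (1/0.039) × 60.66 × 2.939^(2/3) × 0.0014^(1/2) = 119 m³/s.

Q = 119 m³/s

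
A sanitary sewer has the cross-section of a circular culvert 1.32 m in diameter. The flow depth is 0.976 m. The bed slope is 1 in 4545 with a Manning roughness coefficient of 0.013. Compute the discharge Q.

Q = 0.669 m³/s

For a circular section of diameter D = 1.32 m at depth y = 0.976 m, the central angle is θ = 2 arccos(1 − 2y/D) = 4.14 rad. Then A = (D²/8)(θ − sin θ) = 1.085 m² and P = Dθ/2 = 2.732 m.
Hydraulic radius R = A/P = 1.085/2.732 = 0.397 m.
Manning's equation: Q = (1/n) A R^(2/3) S^(1/2) = (1/0.013) × 1.085 × 0.397^(2/3) × 0.00022^(1/2) = 0.669 m³/s.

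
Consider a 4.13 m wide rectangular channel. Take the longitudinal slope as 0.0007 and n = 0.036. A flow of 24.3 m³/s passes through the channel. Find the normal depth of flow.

Manning's equation rearranged: A R^(2/3) = nQ / (1·√S) = 0.036 × 24.3 / (√0.0007) = 33.06.
Trying y = 7.63 m: A R^(2/3) = 43.56 — high.
Trying y = 6.01 m: A R^(2/3) = 33.06 — close enough.

y_n = 6.01 m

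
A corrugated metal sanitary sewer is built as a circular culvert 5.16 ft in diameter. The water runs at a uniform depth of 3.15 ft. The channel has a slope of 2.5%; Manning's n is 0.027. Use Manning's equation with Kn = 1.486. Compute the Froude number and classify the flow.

supercritical

For a circular section of diameter D = 5.16 ft at depth y = 3.15 ft, the central angle is θ = 2 arccos(1 − 2y/D) = 3.587 rad. Then A = (D²/8)(θ − sin θ) = 13.37 ft² and P = Dθ/2 = 9.255 ft.
Hydraulic radius R = A/P = 13.37/9.255 = 1.445 ft.
V = (1.486/n) R^(2/3) √S = (1.486/0.027) × 1.445^(2/3) × √0.025 = 11.12 ft/s. Hydraulic depth D_h = A/T = 13.37/5.032 = 2.657 ft.
Froude number Fr = V/√(g·D_h) = 11.12/√(32.2×2.657) = 1.2, which is greater than 1, so the flow is supercritical.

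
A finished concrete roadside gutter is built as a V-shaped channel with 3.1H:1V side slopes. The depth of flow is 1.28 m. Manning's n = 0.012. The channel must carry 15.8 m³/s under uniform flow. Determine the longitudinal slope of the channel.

S = 0.0027

For a triangular section with side slope z = 3.1: A = zy² = 3.1×1.28² = 5.079 m²; P = 2y√(1+z²) = 2×1.28×3.257 = 8.339 m.
Hydraulic radius R = A/P = 5.079/8.339 = 0.6091 m.
From Manning's equation, S = [nQ / (1 A R^(2/3))]² = [0.012 × 15.8 / (1 × 5.079 × 0.6091^(2/3))]² = 0.0027.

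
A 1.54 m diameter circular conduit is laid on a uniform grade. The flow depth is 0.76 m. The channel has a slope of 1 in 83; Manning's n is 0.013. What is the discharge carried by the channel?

For a circular section of diameter D = 1.54 m at depth y = 0.76 m, the central angle is θ = 2 arccos(1 − 2y/D) = 3.116 rad. Then A = (D²/8)(θ − sin θ) = 0.9159 m² and P = Dθ/2 = 2.399 m.
Hydraulic radius R = A/P = 0.9159/2.399 = 0.3818 m.
Manning's equation: Q = (1/n) A R^(2/3) S^(1/2) = (1/0.013) × 0.9159 × 0.3818^(2/3) × 0.01205^(1/2) = 4.07 m³/s.

Q = 4.07 m³/s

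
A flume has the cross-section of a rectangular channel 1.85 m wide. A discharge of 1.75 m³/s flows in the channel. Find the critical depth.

y_c = 0.45 m

For a rectangular channel, critical depth y_c = (q²/g)^(1/3) where q = Q/b = 1.75/1.85 = 0.9459 m²/s.
So y_c = (0.9459²/9.81)^(1/3) = 0.45 m.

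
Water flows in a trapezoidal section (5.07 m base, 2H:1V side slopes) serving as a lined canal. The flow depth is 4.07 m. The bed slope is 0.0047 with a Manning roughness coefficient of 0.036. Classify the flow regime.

subcritical

With bottom width b = 5.07 m and side slope z = 2: A = (b + zy)y = (5.07 + 2×4.07)×4.07 = 53.76 m²; P = b + 2y√(1+z²) = 5.07 + 2×4.07×2.236 = 23.27 m.
Hydraulic radius R = A/P = 53.76/23.27 = 2.31 m.
V = (1/n) R^(2/3) √S = (1/0.036) × 2.31^(2/3) × √0.0047 = 3.328 m/s. Hydraulic depth D_h = A/T = 53.76/21.35 = 2.518 m.
Froude number Fr = V/√(g·D_h) = 3.328/√(9.81×2.518) = 0.67, which is less than 1, so the flow is subcritical.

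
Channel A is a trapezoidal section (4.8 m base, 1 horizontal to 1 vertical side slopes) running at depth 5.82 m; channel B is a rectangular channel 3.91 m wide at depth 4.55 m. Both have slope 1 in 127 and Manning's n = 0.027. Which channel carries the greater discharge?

Channel A: With bottom width b = 4.8 m and side slope z = 1: A = (b + zy)y = (4.8 + 1×5.82)×5.82 = 61.81 m²; P = b + 2y√(1+z²) = 4.8 + 2×5.82×1.414 = 21.26 m. Hydraulic radius R = A/P = 61.81/21.26 = 2.907 m. Q_A = (1/0.027)·61.81·2.907^(2/3)·√0.007874 = 413.8 m³/s.
Channel B: Flow area A = b·y = 3.91 × 4.55 = 17.79 m². Wetted perimeter P = b + 2y = 3.91 + 2×4.55 = 13.01 m. Hydraulic radius R = A/P = 17.79/13.01 = 1.367 m. Q_B = (1/0.027)·17.79·1.367^(2/3)·√0.007874 = 72.03 m³/s.
Q_A = 413.8 m³/s vs Q_B = 72.03 m³/s, so channel A carries more.

channel A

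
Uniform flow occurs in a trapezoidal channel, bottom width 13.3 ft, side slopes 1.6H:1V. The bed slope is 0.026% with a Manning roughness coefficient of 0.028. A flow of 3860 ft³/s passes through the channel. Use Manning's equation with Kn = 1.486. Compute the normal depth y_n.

y_n = 20.5 ft

Manning's equation rearranged: A R^(2/3) = nQ / (1.486·√S) = 0.028 × 3860 / (1.486 × √0.00026) = 4511.
Trying y = 15.9 ft: A R^(2/3) = 2546 — too small.
Trying y = 25 ft: A R^(2/3) = 7131 — too large.
Trying y = 20.5 ft: A R^(2/3) = 4510 — matches.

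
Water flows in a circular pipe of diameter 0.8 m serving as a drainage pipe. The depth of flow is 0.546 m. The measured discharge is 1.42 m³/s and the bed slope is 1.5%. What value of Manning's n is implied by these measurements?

n = 0.012

For a circular section of diameter D = 0.8 m at depth y = 0.546 m, the central angle is θ = 2 arccos(1 − 2y/D) = 3.889 rad. Then A = (D²/8)(θ − sin θ) = 0.3655 m² and P = Dθ/2 = 1.556 m.
Hydraulic radius R = A/P = 0.3655/1.556 = 0.235 m.
Rearranging Manning's equation: n = (1/Q) A R^(2/3) S^(1/2) = (1/1.42) × 0.3655 × 0.235^(2/3) × √0.015 = 0.012.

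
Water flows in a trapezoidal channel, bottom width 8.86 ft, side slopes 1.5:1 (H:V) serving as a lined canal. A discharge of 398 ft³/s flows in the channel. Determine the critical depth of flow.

At critical depth, Q² T / (g A³) = 1, i.e. A³/T = Q²/g = 398²/32.2 = 4919.
Trying y = 2.74 ft: A³/T = 2628 — low.
Trying y = 3.62 ft: A³/T = 7020 — high.
Trying y = 3.28 ft: A³/T = 4938 — ≈ 4919.

y_c = 3.28 ft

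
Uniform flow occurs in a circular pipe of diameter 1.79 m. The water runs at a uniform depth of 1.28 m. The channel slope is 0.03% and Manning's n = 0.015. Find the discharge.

Q = 1.46 m³/s

For a circular section of diameter D = 1.79 m at depth y = 1.28 m, the central angle is θ = 2 arccos(1 − 2y/D) = 4.031 rad. Then A = (D²/8)(θ − sin θ) = 1.926 m² and P = Dθ/2 = 3.608 m.
Hydraulic radius R = A/P = 1.926/3.608 = 0.5337 m.
Manning's equation: Q = (1/n) A R^(2/3) S^(1/2) = (1/0.015) × 1.926 × 0.5337^(2/3) × 0.0003^(1/2) = 1.46 m³/s.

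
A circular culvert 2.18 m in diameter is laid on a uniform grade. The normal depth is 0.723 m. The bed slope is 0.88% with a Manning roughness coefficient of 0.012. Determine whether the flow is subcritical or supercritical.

For a circular section of diameter D = 2.18 m at depth y = 0.723 m, the central angle is θ = 2 arccos(1 − 2y/D) = 2.455 rad. Then A = (D²/8)(θ − sin θ) = 1.082 m² and P = Dθ/2 = 2.676 m.
Hydraulic radius R = A/P = 1.082/2.676 = 0.4042 m.
V = (1/n) R^(2/3) √S = (1/0.012) × 0.4042^(2/3) × √0.0088 = 4.274 m/s. Hydraulic depth D_h = A/T = 1.082/2.053 = 0.5269 m.
Froude number Fr = V/√(g·D_h) = 4.274/√(9.81×0.5269) = 1.88, which is greater than 1, so the flow is supercritical.

supercritical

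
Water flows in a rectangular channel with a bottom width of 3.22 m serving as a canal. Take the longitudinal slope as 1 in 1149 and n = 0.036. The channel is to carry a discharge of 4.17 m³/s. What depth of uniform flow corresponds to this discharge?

Manning's equation rearranged: A R^(2/3) = nQ / (1·√S) = 0.036 × 4.17 / (√0.0008703) = 5.089.
At y = 1.48 m: A R^(2/3) = 4.007 — short.
At y = 2.21 m: A R^(2/3) = 6.787 — over.
At y = 1.77 m: A R^(2/3) = 5.086 — matches.

y_n = 1.77 m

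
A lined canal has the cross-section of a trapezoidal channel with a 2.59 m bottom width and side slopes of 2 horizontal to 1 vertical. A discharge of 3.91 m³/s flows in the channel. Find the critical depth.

At critical depth, Q² T / (g A³) = 1, i.e. A³/T = Q²/g = 3.91²/9.81 = 1.558.
Trying y = 0.379 m: A³/T = 0.4976 — too small.
Trying y = 0.532 m: A³/T = 1.557 — close enough.

y_c = 0.532 m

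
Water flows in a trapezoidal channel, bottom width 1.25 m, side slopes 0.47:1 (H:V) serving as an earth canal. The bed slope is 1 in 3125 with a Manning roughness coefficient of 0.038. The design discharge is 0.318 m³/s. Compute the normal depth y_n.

Manning's equation rearranged: A R^(2/3) = nQ / (1·√S) = 0.038 × 0.318 / (√0.00032) = 0.6755.
At y = 0.862 m: A R^(2/3) = 0.8406 — high.
At y = 0.546 m: A R^(2/3) = 0.3967 — low.
At y = 0.756 m: A R^(2/3) = 0.6758 — ≈ 0.6755.

y_n = 0.756 m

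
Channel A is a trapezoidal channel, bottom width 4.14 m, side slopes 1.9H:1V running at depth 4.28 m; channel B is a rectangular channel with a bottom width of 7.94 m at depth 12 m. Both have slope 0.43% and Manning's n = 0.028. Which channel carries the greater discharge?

channel B

Channel A: With bottom width b = 4.14 m and side slope z = 1.9: A = (b + zy)y = (4.14 + 1.9×4.28)×4.28 = 52.52 m²; P = b + 2y√(1+z²) = 4.14 + 2×4.28×2.147 = 22.52 m. Hydraulic radius R = A/P = 52.52/22.52 = 2.332 m. Q_A = (1/0.028)·52.52·2.332^(2/3)·√0.0043 = 216.3 m³/s.
Channel B: Flow area A = b·y = 7.94 × 12 = 95.28 m². Wetted perimeter P = b + 2y = 7.94 + 2×12 = 31.94 m. Hydraulic radius R = A/P = 95.28/31.94 = 2.983 m. Q_B = (1/0.028)·95.28·2.983^(2/3)·√0.0043 = 462.4 m³/s.
Q_A = 216.3 m³/s vs Q_B = 462.4 m³/s, so channel B carries more.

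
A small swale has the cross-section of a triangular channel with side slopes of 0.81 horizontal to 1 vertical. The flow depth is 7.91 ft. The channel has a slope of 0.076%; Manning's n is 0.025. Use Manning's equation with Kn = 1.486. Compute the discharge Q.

For a triangular section with side slope z = 0.81: A = zy² = 0.81×7.91² = 50.68 ft²; P = 2y√(1+z²) = 2×7.91×1.287 = 20.36 ft.
Hydraulic radius R = A/P = 50.68/20.36 = 2.489 ft.
Manning's equation: Q = (1.486/n) A R^(2/3) S^(1/2) = (1.486/0.025) × 50.68 × 2.489^(2/3) × 0.00076^(1/2) = 153 ft³/s.

Q = 153 ft³/s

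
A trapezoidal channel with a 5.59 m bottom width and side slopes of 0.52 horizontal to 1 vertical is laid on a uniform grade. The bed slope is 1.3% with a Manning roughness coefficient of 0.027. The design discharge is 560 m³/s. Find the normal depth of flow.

Manning's equation rearranged: A R^(2/3) = nQ / (1·√S) = 0.027 × 560 / (√0.013) = 132.6.
Trying y = 8.36 m: A R^(2/3) = 187.8 — too large.
Trying y = 5.17 m: A R^(2/3) = 78.46 — too small.
Trying y = 6.93 m: A R^(2/3) = 132.6 — matches.

y_n = 6.93 m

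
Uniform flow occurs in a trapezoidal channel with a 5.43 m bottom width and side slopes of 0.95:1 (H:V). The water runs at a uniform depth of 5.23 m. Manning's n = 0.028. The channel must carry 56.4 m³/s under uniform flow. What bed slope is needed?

With bottom width b = 5.43 m and side slope z = 0.95: A = (b + zy)y = (5.43 + 0.95×5.23)×5.23 = 54.38 m²; P = b + 2y√(1+z²) = 5.43 + 2×5.23×1.379 = 19.86 m.
Hydraulic radius R = A/P = 54.38/19.86 = 2.739 m.
From Manning's equation, S = [nQ / (1 A R^(2/3))]² = [0.028 × 56.4 / (1 × 54.38 × 2.739^(2/3))]² = 0.00022.

S = 0.00022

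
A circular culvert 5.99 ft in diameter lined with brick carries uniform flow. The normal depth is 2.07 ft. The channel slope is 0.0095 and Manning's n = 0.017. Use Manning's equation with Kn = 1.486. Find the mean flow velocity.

V = 9.34 ft/s

For a circular section of diameter D = 5.99 ft at depth y = 2.07 ft, the central angle is θ = 2 arccos(1 − 2y/D) = 2.514 rad. Then A = (D²/8)(θ − sin θ) = 8.639 ft² and P = Dθ/2 = 7.528 ft.
Hydraulic radius R = A/P = 8.639/7.528 = 1.147 ft.
From Manning's equation, V = (1.486/n) R^(2/3) S^(1/2) = (1.486/0.017) × 1.147^(2/3) × 0.0095^(1/2) = 9.34 ft/s.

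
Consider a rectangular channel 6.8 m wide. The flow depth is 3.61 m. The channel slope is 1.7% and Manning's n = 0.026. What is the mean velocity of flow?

V = 7.29 m/s

Flow area A = b·y = 6.8 × 3.61 = 24.55 m². Wetted perimeter P = b + 2y = 6.8 + 2×3.61 = 14.02 m.
Hydraulic radius R = A/P = 24.55/14.02 = 1.751 m.
From Manning's equation, V = (1/n) R^(2/3) S^(1/2) = (1/0.026) × 1.751^(2/3) × 0.017^(1/2) = 7.29 m/s.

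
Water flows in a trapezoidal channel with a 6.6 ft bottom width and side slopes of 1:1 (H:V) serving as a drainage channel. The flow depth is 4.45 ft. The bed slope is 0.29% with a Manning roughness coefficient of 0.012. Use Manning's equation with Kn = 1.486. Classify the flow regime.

With bottom width b = 6.6 ft and side slope z = 1: A = (b + zy)y = (6.6 + 1×4.45)×4.45 = 49.17 ft²; P = b + 2y√(1+z²) = 6.6 + 2×4.45×1.414 = 19.19 ft.
Hydraulic radius R = A/P = 49.17/19.19 = 2.563 ft.
V = (1.486/n) R^(2/3) √S = (1.486/0.012) × 2.563^(2/3) × √0.0029 = 12.49 ft/s. Hydraulic depth D_h = A/T = 49.17/15.5 = 3.172 ft.
Froude number Fr = V/√(g·D_h) = 12.49/√(32.2×3.172) = 1.24, which is greater than 1, so the flow is supercritical.

supercritical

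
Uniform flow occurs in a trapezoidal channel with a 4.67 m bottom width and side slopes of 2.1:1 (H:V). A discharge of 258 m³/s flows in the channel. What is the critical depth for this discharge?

At critical depth, Q² T / (g A³) = 1, i.e. A³/T = Q²/g = 258²/9.81 = 6785.
Try y = 2.98 m: A³/T = 2010 — low.
Try y = 4.81 m: A³/T = 14420 — high.
Try y = 4.02 m: A³/T = 6794 — close enough.

y_c = 4.02 m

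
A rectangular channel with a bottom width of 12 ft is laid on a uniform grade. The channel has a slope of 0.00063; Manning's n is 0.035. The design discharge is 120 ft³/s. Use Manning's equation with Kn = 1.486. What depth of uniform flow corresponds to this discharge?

Manning's equation rearranged: A R^(2/3) = nQ / (1.486·√S) = 0.035 × 120 / (1.486 × √0.00063) = 112.6.
Try y = 3.83 ft: A R^(2/3) = 80.96 — low.
Try y = 4.86 ft: A R^(2/3) = 112.7 — matches.

y_n = 4.86 ft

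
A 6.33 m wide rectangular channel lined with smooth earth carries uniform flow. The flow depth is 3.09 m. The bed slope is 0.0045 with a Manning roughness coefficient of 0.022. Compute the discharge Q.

Q = 80.3 m³/s

Flow area A = b·y = 6.33 × 3.09 = 19.56 m². Wetted perimeter P = b + 2y = 6.33 + 2×3.09 = 12.51 m.
Hydraulic radius R = A/P = 19.56/12.51 = 1.564 m.
Manning's equation: Q = (1/n) A R^(2/3) S^(1/2) = (1/0.022) × 19.56 × 1.564^(2/3) × 0.0045^(1/2) = 80.3 m³/s.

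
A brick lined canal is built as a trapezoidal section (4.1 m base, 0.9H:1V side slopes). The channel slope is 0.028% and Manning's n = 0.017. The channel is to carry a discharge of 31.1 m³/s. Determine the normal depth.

Manning's equation rearranged: A R^(2/3) = nQ / (1·√S) = 0.017 × 31.1 / (√0.00028) = 31.6.
Trying y = 2.23 m: A R^(2/3) = 16.62 — short.
Trying y = 3.47 m: A R^(2/3) = 37.98 — over.
Trying y = 3.15 m: A R^(2/3) = 31.57 — close enough.

y_n = 3.15 m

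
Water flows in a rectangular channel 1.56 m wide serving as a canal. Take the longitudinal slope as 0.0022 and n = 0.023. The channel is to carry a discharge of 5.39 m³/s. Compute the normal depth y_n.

Manning's equation rearranged: A R^(2/3) = nQ / (1·√S) = 0.023 × 5.39 / (√0.0022) = 2.643.
Try y = 1.77 m: A R^(2/3) = 1.834 — low.
Try y = 2.41 m: A R^(2/3) = 2.643 — matches.

y_n = 2.41 m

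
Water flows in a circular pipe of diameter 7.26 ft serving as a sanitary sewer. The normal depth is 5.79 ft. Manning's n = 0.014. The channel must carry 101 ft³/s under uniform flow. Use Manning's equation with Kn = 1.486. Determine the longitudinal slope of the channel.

For a circular section of diameter D = 7.26 ft at depth y = 5.79 ft, the central angle is θ = 2 arccos(1 − 2y/D) = 4.416 rad. Then A = (D²/8)(θ − sin θ) = 35.4 ft² and P = Dθ/2 = 16.03 ft.
Hydraulic radius R = A/P = 35.4/16.03 = 2.208 ft.
From Manning's equation, S = [nQ / (1.486 A R^(2/3))]² = [0.014 × 101 / (1.486 × 35.4 × 2.208^(2/3))]² = 0.000251.

S = 0.000251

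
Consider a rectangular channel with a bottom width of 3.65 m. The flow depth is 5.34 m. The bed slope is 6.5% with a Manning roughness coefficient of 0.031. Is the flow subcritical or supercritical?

Flow area A = b·y = 3.65 × 5.34 = 19.49 m². Wetted perimeter P = b + 2y = 3.65 + 2×5.34 = 14.33 m.
Hydraulic radius R = A/P = 19.49/14.33 = 1.36 m.
V = (1/n) R^(2/3) √S = (1/0.031) × 1.36^(2/3) × √0.065 = 10.1 m/s. Hydraulic depth D_h = A/T = 19.49/3.65 = 5.34 m.
Froude number Fr = V/√(g·D_h) = 10.1/√(9.81×5.34) = 1.39, which is greater than 1, so the flow is supercritical.

supercritical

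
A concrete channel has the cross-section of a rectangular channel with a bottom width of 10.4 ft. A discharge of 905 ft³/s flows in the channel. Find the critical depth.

y_c = 6.17 ft

For a rectangular channel, critical depth y_c = (q²/g)^(1/3) where q = Q/b = 905/10.4 = 87.02 ft²/s.
So y_c = (87.02²/32.2)^(1/3) = 6.17 ft.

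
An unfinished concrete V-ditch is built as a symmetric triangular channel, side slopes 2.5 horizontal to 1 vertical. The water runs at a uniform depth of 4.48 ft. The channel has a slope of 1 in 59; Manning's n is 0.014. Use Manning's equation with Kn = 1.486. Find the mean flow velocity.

V = 22.5 ft/s

For a triangular section with side slope z = 2.5: A = zy² = 2.5×4.48² = 50.18 ft²; P = 2y√(1+z²) = 2×4.48×2.693 = 24.13 ft.
Hydraulic radius R = A/P = 50.18/24.13 = 2.08 ft.
From Manning's equation, V = (1.486/n) R^(2/3) S^(1/2) = (1.486/0.014) × 2.08^(2/3) × 0.01695^(1/2) = 22.5 ft/s.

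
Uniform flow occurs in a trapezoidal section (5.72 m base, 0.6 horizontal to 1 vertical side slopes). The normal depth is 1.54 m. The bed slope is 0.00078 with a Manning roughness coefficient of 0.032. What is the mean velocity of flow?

V = 0.929 m/s

With bottom width b = 5.72 m and side slope z = 0.6: A = (b + zy)y = (5.72 + 0.6×1.54)×1.54 = 10.23 m²; P = b + 2y√(1+z²) = 5.72 + 2×1.54×1.166 = 9.312 m.
Hydraulic radius R = A/P = 10.23/9.312 = 1.099 m.
From Manning's equation, V = (1/n) R^(2/3) S^(1/2) = (1/0.032) × 1.099^(2/3) × 0.00078^(1/2) = 0.929 m/s.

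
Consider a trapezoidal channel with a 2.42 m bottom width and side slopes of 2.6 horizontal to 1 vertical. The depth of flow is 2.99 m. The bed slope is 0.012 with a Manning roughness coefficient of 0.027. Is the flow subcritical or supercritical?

With bottom width b = 2.42 m and side slope z = 2.6: A = (b + zy)y = (2.42 + 2.6×2.99)×2.99 = 30.48 m²; P = b + 2y√(1+z²) = 2.42 + 2×2.99×2.786 = 19.08 m.
Hydraulic radius R = A/P = 30.48/19.08 = 1.598 m.
V = (1/n) R^(2/3) √S = (1/0.027) × 1.598^(2/3) × √0.012 = 5.545 m/s. Hydraulic depth D_h = A/T = 30.48/17.97 = 1.696 m.
Froude number Fr = V/√(g·D_h) = 5.545/√(9.81×1.696) = 1.36, which is greater than 1, so the flow is supercritical.

supercritical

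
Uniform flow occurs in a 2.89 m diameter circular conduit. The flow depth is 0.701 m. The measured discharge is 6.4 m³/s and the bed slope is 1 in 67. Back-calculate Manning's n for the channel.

For a circular section of diameter D = 2.89 m at depth y = 0.701 m, the central angle is θ = 2 arccos(1 − 2y/D) = 2.06 rad. Then A = (D²/8)(θ − sin θ) = 1.229 m² and P = Dθ/2 = 2.976 m.
Hydraulic radius R = A/P = 1.229/2.976 = 0.4129 m.
Rearranging Manning's equation: n = (1/Q) A R^(2/3) S^(1/2) = (1/6.4) × 1.229 × 0.4129^(2/3) × √0.01493 = 0.013.

n = 0.013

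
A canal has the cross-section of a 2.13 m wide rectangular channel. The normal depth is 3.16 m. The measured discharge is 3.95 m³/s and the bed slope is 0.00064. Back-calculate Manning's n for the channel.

Flow area A = b·y = 2.13 × 3.16 = 6.731 m². Wetted perimeter P = b + 2y = 2.13 + 2×3.16 = 8.45 m.
Hydraulic radius R = A/P = 6.731/8.45 = 0.7965 m.
Rearranging Manning's equation: n = (1/Q) A R^(2/3) S^(1/2) = (1/3.95) × 6.731 × 0.7965^(2/3) × √0.00064 = 0.037.

n = 0.037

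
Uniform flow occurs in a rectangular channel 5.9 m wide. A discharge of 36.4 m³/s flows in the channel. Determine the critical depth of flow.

For a rectangular channel, critical depth y_c = (q²/g)^(1/3) where q = Q/b = 36.4/5.9 = 6.169 m²/s.
So y_c = (6.169²/9.81)^(1/3) = 1.57 m.

y_c = 1.57 m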